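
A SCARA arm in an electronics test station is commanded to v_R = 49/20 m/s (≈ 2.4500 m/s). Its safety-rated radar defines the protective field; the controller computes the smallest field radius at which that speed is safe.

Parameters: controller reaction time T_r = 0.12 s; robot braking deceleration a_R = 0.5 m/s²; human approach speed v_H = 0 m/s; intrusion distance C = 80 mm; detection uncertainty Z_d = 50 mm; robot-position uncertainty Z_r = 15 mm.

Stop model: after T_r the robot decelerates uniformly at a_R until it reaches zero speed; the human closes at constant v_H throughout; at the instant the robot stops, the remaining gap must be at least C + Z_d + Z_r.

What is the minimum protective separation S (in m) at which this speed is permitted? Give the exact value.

T_s = v_R/a_R = (49/20)/(1/2) = 4.9000 s
reaction-phase robot travel = 2.4500·0.1200 = 0.2940 m
robot under decel: 2.4500²/(2·0.5000) = 6.0025 m
human over T_r+T_s: 0.0000·(0.1200+4.9000) = 0.0000 m
residual clearance needed = 0.0800+0.0500+0.0150 = 0.1450 m
S_min ≈ 0.2940+6.0025+0.0000+0.1450  ⇒  S_min = 12883/2000 m

S_min = 12883/2000 m = 6.4415 m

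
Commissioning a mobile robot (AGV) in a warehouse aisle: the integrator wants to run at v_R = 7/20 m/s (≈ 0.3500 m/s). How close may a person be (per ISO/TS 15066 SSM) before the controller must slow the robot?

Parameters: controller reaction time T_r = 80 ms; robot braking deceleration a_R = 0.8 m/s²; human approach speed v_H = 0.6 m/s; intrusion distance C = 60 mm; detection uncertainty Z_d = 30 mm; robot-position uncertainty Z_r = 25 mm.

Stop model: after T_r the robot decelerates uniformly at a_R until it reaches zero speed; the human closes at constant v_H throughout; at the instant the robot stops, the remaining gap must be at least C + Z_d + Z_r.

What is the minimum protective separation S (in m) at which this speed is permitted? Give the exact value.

stop time T_s = (7/20)/(4/5) = 0.4375 s
reaction-phase robot travel = 0.3500·0.0800 = 0.0280 m
robot under decel: 0.3500²/(2·0.8000) = 0.0766 m
person approaches 0.6000·(0.0800+0.4375) = 0.3105 m
margins: 0.0600+0.0300+0.0250 = 0.1150 m
S_min ≈ 0.0280+0.0766+0.3105+0.1150  ⇒  S_min = 8481/16000 m

S_min = 8481/16000 m = 0.5301 m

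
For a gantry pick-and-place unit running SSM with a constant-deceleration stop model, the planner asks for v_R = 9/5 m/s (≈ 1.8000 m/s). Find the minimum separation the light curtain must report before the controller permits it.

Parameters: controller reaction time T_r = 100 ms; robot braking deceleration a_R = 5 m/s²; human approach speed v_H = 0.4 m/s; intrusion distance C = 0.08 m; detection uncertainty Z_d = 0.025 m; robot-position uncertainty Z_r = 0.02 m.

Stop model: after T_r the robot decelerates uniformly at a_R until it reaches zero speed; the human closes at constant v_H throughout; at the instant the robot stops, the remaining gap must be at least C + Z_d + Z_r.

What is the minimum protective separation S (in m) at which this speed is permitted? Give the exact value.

S_min = 813/1000 m = 0.8130 m

stop time T_s = (9/5)/5 = 0.3600 s
robot covers v_R·T_r = 1.8000·0.1000 = 0.1800 m before braking
robot under decel: 1.8000²/(2·5.0000) = 0.3240 m
person approaches 0.4000·(0.1000+0.3600) = 0.1840 m
C+Z_d+Z_r = 0.0800+0.0250+0.0200 = 0.1250 m
S_min ≈ 0.1800+0.3240+0.1840+0.1250  ⇒  S_min = 813/1000 m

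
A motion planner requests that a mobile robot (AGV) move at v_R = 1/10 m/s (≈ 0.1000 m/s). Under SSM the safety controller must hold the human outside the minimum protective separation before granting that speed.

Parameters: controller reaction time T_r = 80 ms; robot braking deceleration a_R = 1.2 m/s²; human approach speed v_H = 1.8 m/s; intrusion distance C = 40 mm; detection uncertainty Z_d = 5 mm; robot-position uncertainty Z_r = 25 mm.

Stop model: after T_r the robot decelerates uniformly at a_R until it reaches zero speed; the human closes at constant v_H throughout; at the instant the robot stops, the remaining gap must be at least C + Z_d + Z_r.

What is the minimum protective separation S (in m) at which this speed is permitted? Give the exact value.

T_s = v_R/a_R = (1/10)/(6/5) = 0.0833 s
robot in T_r: 0.1000·0.0800 = 0.0080 m
robot under decel: 0.1000²/(2·1.2000) = 0.0042 m
human over T_r+T_s: 1.8000·(0.0800+0.0833) = 0.2940 m
residual clearance needed = 0.0400+0.0050+0.0250 = 0.0700 m
S_min ≈ 0.0080+0.0042+0.2940+0.0700  ⇒  S_min = 2257/6000 m

S_min = 2257/6000 m = 0.3762 m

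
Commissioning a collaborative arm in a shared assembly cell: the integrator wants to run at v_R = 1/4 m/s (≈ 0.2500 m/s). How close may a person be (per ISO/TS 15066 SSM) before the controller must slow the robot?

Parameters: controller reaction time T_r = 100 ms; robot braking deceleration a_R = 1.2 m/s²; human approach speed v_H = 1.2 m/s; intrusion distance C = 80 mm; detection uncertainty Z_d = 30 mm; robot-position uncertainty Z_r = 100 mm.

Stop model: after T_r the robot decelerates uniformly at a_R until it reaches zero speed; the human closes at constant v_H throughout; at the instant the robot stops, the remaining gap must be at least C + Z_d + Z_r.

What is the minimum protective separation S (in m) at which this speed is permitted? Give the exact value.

T_s = v_R/a_R = (1/4)/(6/5) = 0.2083 s
reaction-phase robot travel = 0.2500·0.1000 = 0.0250 m
robot under decel: 0.2500²/(2·1.2000) = 0.0260 m
human closes 1.2000·0.3083 = 0.3700 m
C+Z_d+Z_r = 0.0800+0.0300+0.1000 = 0.2100 m
S_min ≈ 0.0250+0.0260+0.3700+0.2100  ⇒  S_min = 3029/4800 m

S_min = 3029/4800 m = 0.6310 m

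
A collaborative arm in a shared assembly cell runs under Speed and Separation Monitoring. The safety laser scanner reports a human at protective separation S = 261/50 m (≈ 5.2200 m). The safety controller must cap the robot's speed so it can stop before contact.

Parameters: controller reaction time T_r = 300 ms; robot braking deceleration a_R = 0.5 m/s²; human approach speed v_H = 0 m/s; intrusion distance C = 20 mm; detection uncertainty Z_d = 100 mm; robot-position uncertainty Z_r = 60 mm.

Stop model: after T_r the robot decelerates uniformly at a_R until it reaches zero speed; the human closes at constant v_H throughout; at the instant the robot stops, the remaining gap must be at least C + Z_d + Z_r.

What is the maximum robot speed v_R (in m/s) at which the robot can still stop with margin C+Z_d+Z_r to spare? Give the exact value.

v_R_max = 21/10 m/s = 2.1000 m/s

collect terms ⇒ (1)·v_R² + (3/10)·v_R + (-126/25) = 0
  disc = (3/10)² − 4·(1)·(-126/25) = 81/4 ; √disc = 9/2
  v_R = (−(3/10) + 9/2) / (2·(1)) = 21/10 m/s
check:
braking lasts T_s = (21/10)/(1/2) = 4.2000 s
robot covers v_R·T_r = 2.1000·0.3000 = 0.6300 m before braking
braking distance = 2.1000²/(2·0.5000) = 4.4100 m
human closes 0.0000·4.5000 = 0.0000 m
C+Z_d+Z_r = 0.0200+0.1000+0.0600 = 0.1800 m
sum ≈ 0.6300+4.4100+0.0000+0.1800 ≈ 5.2200 m = S ✓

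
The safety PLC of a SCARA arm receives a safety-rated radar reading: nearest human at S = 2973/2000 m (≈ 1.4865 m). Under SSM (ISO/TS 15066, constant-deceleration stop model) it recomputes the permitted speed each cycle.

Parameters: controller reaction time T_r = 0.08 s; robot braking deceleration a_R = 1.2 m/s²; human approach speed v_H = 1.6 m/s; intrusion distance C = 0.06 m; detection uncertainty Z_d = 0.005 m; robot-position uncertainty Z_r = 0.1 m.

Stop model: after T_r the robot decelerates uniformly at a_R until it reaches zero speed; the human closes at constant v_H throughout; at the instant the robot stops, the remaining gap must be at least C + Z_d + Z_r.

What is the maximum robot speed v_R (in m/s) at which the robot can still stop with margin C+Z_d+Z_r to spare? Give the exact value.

v_R_max = 7/10 m/s = 0.7000 m/s

collect terms ⇒ (5/12)·v_R² + (106/75)·v_R + (-2387/2000) = 0
  disc = (106/75)² − 4·(5/12)·(-2387/2000) = 358801/90000 ; √disc = 599/300
  v_R = (−(106/75) + 599/300) / (2·(5/12)) = 7/10 m/s
check:
T_s = v_R/a_R = (7/10)/(6/5) = 0.5833 s
robot in T_r: 0.7000·0.0800 = 0.0560 m
braking distance = 0.7000²/(2·1.2000) = 0.2042 m
person approaches 1.6000·(0.0800+0.5833) = 1.0613 m
C+Z_d+Z_r = 0.0600+0.0050+0.1000 = 0.1650 m
sum ≈ 0.0560+0.2042+1.0613+0.1650 ≈ 1.4865 m = S ✓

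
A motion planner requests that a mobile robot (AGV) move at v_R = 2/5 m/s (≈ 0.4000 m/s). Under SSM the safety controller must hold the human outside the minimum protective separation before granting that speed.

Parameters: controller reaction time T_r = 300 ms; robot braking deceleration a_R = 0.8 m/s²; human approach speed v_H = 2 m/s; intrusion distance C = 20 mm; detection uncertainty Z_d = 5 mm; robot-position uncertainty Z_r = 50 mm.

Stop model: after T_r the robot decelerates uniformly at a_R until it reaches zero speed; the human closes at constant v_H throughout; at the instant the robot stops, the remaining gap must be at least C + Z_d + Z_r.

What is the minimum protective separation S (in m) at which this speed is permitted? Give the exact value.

S_min = 379/200 m = 1.8950 m

stop time T_s = (2/5)/(4/5) = 0.5000 s
reaction-phase robot travel = 0.4000·0.3000 = 0.1200 m
braking distance = 0.4000²/(2·0.8000) = 0.1000 m
human over T_r+T_s: 2.0000·(0.3000+0.5000) = 1.6000 m
margins: 0.0200+0.0050+0.0500 = 0.0750 m
S_min ≈ 0.1200+0.1000+1.6000+0.0750  ⇒  S_min = 379/200 m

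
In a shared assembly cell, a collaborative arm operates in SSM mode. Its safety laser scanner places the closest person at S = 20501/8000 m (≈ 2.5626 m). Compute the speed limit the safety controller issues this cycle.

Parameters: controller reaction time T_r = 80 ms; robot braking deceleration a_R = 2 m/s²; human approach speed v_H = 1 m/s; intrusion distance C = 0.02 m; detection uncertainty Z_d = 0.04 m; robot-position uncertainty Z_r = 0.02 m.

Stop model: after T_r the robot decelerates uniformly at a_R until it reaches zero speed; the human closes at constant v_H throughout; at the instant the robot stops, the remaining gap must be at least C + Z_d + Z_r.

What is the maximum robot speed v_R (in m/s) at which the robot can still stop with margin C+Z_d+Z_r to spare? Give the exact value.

v_R_max = 43/20 m/s = 2.1500 m/s

quadratic (1/4)·v² + (29/50)·v + (-19221/8000) = 0
  disc = (29/50)² − 4·(1/4)·(-19221/8000) = 109561/40000 ; √disc = 331/200
  v_R = (−(29/50) + 331/200) / (2·(1/4)) = 43/20 m/s
check:
stop time T_s = (43/20)/2 = 1.0750 s
robot in T_r: 2.1500·0.0800 = 0.1720 m
robot under decel: 2.1500²/(2·2.0000) = 1.1556 m
human over T_r+T_s: 1.0000·(0.0800+1.0750) = 1.1550 m
C+Z_d+Z_r = 0.0200+0.0400+0.0200 = 0.0800 m
sum ≈ 0.1720+1.1556+1.1550+0.0800 ≈ 2.5626 m = S ✓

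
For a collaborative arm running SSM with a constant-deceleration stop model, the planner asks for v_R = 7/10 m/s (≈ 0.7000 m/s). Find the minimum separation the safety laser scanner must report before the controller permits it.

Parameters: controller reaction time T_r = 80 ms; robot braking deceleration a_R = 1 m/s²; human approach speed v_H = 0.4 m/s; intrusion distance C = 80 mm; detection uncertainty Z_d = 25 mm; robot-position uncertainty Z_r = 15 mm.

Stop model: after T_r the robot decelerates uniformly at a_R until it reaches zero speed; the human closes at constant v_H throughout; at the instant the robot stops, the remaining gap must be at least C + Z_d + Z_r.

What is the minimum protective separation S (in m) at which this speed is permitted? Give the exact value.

T_s = v_R/a_R = (7/10)/1 = 0.7000 s
robot covers v_R·T_r = 0.7000·0.0800 = 0.0560 m before braking
robot covers 0.7000·0.7000 − ½·1.0000·0.7000² = 0.2450 m while stopping
person approaches 0.4000·(0.0800+0.7000) = 0.3120 m
C+Z_d+Z_r = 0.0800+0.0250+0.0150 = 0.1200 m
S_min ≈ 0.0560+0.2450+0.3120+0.1200  ⇒  S_min = 733/1000 m

S_min = 733/1000 m = 0.7330 m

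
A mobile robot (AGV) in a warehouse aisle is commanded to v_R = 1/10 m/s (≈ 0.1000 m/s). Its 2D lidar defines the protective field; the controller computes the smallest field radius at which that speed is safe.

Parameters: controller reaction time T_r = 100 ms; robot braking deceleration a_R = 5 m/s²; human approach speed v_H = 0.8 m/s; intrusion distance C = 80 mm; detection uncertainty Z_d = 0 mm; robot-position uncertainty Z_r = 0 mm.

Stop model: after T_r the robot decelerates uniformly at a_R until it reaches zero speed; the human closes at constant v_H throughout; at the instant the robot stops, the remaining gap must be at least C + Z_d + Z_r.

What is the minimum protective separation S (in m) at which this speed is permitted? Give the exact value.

S_min = 187/1000 m = 0.1870 m

stop time T_s = (1/10)/5 = 0.0200 s
robot in T_r: 0.1000·0.1000 = 0.0100 m
robot under decel: 0.1000²/(2·5.0000) = 0.0010 m
person approaches 0.8000·(0.1000+0.0200) = 0.0960 m
margins: 0.0800+0.0000+0.0000 = 0.0800 m
S_min ≈ 0.0100+0.0010+0.0960+0.0800  ⇒  S_min = 187/1000 m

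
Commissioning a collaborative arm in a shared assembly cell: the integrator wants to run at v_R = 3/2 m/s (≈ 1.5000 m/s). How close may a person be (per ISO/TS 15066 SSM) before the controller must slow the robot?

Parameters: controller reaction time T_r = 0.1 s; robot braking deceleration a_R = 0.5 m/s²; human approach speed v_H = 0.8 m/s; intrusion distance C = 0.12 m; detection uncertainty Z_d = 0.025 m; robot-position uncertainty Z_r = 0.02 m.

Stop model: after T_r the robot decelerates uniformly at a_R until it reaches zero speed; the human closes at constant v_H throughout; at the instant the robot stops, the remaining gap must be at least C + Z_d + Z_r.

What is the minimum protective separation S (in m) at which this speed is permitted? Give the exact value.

braking lasts T_s = (3/2)/(1/2) = 3.0000 s
reaction-phase robot travel = 1.5000·0.1000 = 0.1500 m
braking distance = 1.5000²/(2·0.5000) = 2.2500 m
human over T_r+T_s: 0.8000·(0.1000+3.0000) = 2.4800 m
C+Z_d+Z_r = 0.1200+0.0250+0.0200 = 0.1650 m
S_min ≈ 0.1500+2.2500+2.4800+0.1650  ⇒  S_min = 1009/200 m

S_min = 1009/200 m = 5.0450 m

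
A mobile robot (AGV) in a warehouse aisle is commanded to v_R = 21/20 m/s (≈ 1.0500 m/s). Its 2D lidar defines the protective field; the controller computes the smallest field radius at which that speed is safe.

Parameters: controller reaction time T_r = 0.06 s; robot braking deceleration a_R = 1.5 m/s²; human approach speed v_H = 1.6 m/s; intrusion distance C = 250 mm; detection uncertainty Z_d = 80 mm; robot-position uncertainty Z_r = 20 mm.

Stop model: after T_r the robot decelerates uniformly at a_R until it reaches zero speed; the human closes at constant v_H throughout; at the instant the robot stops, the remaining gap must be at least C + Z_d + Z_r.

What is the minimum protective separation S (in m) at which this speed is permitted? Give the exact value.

stop time T_s = (21/20)/(3/2) = 0.7000 s
robot covers v_R·T_r = 1.0500·0.0600 = 0.0630 m before braking
robot under decel: 1.0500²/(2·1.5000) = 0.3675 m
human over T_r+T_s: 1.6000·(0.0600+0.7000) = 1.2160 m
margins: 0.2500+0.0800+0.0200 = 0.3500 m
S_min ≈ 0.0630+0.3675+1.2160+0.3500  ⇒  S_min = 3993/2000 m

S_min = 3993/2000 m = 1.9965 m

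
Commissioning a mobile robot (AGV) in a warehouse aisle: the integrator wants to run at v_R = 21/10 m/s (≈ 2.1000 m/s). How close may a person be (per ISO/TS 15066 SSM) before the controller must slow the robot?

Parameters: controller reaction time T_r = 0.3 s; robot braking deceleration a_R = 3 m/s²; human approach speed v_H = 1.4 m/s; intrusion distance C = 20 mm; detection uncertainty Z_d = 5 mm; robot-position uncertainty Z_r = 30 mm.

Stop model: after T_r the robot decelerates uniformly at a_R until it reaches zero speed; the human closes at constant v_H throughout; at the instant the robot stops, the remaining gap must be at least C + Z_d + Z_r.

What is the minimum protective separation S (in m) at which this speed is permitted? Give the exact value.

S_min = 141/50 m = 2.8200 m

braking lasts T_s = (21/10)/3 = 0.7000 s
reaction-phase robot travel = 2.1000·0.3000 = 0.6300 m
robot covers 2.1000·0.7000 − ½·3.0000·0.7000² = 0.7350 m while stopping
human over T_r+T_s: 1.4000·(0.3000+0.7000) = 1.4000 m
C+Z_d+Z_r = 0.0200+0.0050+0.0300 = 0.0550 m
S_min ≈ 0.6300+0.7350+1.4000+0.0550  ⇒  S_min = 141/50 m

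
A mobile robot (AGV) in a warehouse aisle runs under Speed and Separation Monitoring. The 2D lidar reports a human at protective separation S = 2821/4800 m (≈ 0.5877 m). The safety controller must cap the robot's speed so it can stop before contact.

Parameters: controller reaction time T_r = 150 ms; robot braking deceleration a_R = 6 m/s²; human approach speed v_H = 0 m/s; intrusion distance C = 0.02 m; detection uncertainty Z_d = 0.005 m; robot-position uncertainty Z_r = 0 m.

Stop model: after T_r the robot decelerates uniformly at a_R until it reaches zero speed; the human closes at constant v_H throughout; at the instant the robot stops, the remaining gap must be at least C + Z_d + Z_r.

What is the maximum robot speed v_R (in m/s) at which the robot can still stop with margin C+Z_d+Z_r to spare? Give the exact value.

quadratic (1/12)·v² + (3/20)·v + (-2701/4800) = 0
  disc = (3/20)² − 4·(1/12)·(-2701/4800) = 121/576 ; √disc = 11/24
  v_R = (−(3/20) + 11/24) / (2·(1/12)) = 37/20 m/s
check:
T_s = v_R/a_R = (37/20)/6 = 0.3083 s
reaction-phase robot travel = 1.8500·0.1500 = 0.2775 m
robot covers 1.8500·0.3083 − ½·6.0000·0.3083² = 0.2852 m while stopping
person approaches 0.0000·(0.1500+0.3083) = 0.0000 m
C+Z_d+Z_r = 0.0200+0.0050+0.0000 = 0.0250 m
sum ≈ 0.2775+0.2852+0.0000+0.0250 ≈ 0.5877 m = S ✓

v_R_max = 37/20 m/s = 1.8500 m/s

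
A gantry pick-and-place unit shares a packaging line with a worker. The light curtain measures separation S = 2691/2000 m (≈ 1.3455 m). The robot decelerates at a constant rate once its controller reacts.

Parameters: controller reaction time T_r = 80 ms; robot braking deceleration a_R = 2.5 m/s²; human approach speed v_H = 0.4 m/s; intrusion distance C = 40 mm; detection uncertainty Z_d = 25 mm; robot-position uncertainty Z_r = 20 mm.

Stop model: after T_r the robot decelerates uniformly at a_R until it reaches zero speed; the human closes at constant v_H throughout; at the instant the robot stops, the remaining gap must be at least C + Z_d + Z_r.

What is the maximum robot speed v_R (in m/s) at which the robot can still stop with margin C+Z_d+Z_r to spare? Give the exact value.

v_R_max = 39/20 m/s = 1.9500 m/s

at the boundary: (1/5)·v² + (6/25)·v + (-2457/2000) = 0
  disc = (6/25)² − 4·(1/5)·(-2457/2000) = 2601/2500 ; √disc = 51/50
  v_R = (−(6/25) + 51/50) / (2·(1/5)) = 39/20 m/s
check:
stop time T_s = (39/20)/(5/2) = 0.7800 s
robot covers v_R·T_r = 1.9500·0.0800 = 0.1560 m before braking
robot under decel: 1.9500²/(2·2.5000) = 0.7605 m
human over T_r+T_s: 0.4000·(0.0800+0.7800) = 0.3440 m
C+Z_d+Z_r = 0.0400+0.0250+0.0200 = 0.0850 m
sum ≈ 0.1560+0.7605+0.3440+0.0850 ≈ 1.3455 m = S ✓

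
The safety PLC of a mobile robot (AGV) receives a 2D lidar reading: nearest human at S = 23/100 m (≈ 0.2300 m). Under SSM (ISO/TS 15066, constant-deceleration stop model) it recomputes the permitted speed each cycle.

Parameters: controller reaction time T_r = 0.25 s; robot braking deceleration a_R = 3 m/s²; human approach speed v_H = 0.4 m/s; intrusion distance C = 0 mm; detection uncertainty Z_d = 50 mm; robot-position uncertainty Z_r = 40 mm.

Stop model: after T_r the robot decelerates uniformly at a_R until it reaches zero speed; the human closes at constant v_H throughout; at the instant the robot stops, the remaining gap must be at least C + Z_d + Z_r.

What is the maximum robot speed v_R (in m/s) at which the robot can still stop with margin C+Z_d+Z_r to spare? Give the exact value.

at the boundary: (1/6)·v² + (23/60)·v + (-1/25) = 0
  disc = (23/60)² − 4·(1/6)·(-1/25) = 25/144 ; √disc = 5/12
  v_R = (−(23/60) + 5/12) / (2·(1/6)) = 1/10 m/s
check:
stop time T_s = (1/10)/3 = 0.0333 s
robot in T_r: 0.1000·0.2500 = 0.0250 m
braking distance = 0.1000²/(2·3.0000) = 0.0017 m
human closes 0.4000·0.2833 = 0.1133 m
margins: 0.0000+0.0500+0.0400 = 0.0900 m
sum ≈ 0.0250+0.0017+0.1133+0.0900 ≈ 0.2300 m = S ✓

v_R_max = 1/10 m/s = 0.1000 m/s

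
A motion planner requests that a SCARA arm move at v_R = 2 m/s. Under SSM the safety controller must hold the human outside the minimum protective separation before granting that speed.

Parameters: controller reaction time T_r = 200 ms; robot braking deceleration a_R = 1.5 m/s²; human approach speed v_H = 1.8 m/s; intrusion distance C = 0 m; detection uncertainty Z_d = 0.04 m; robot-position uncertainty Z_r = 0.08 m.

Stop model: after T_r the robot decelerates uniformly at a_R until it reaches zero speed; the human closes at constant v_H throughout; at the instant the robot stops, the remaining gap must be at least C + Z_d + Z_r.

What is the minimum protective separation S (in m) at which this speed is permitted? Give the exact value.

T_s = v_R/a_R = 2/(3/2) = 1.3333 s
robot covers v_R·T_r = 2.0000·0.2000 = 0.4000 m before braking
braking distance = 2.0000²/(2·1.5000) = 1.3333 m
person approaches 1.8000·(0.2000+1.3333) = 2.7600 m
residual clearance needed = 0.0000+0.0400+0.0800 = 0.1200 m
S_min ≈ 0.4000+1.3333+2.7600+0.1200  ⇒  S_min = 346/75 m

S_min = 346/75 m = 4.6133 m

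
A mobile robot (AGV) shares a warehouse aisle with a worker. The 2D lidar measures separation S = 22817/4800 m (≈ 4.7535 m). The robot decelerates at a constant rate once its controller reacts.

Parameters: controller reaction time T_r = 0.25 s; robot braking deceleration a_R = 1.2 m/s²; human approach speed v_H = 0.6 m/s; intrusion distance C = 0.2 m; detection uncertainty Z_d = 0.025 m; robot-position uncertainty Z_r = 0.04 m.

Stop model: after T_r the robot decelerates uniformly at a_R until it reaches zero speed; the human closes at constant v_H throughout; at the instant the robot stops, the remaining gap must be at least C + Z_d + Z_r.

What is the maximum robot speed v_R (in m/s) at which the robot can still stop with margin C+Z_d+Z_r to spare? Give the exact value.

at the boundary: (5/12)·v² + (3/4)·v + (-833/192) = 0
  disc = (3/4)² − 4·(5/12)·(-833/192) = 4489/576 ; √disc = 67/24
  v_R = (−(3/4) + 67/24) / (2·(5/12)) = 49/20 m/s
check:
T_s = v_R/a_R = (49/20)/(6/5) = 2.0417 s
robot covers v_R·T_r = 2.4500·0.2500 = 0.6125 m before braking
robot under decel: 2.4500²/(2·1.2000) = 2.5010 m
human over T_r+T_s: 0.6000·(0.2500+2.0417) = 1.3750 m
C+Z_d+Z_r = 0.2000+0.0250+0.0400 = 0.2650 m
sum ≈ 0.6125+2.5010+1.3750+0.2650 ≈ 4.7535 m = S ✓

v_R_max = 49/20 m/s = 2.4500 m/s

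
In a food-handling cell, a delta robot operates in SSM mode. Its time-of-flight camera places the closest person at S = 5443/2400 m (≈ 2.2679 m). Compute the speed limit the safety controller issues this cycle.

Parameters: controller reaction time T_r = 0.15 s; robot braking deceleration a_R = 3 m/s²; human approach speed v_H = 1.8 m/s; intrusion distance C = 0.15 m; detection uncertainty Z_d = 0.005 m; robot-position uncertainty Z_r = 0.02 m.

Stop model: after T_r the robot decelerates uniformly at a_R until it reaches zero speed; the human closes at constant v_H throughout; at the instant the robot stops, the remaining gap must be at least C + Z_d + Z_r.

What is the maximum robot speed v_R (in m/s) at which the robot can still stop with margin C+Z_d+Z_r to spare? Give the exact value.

at the boundary: (1/6)·v² + (3/4)·v + (-175/96) = 0
  disc = (3/4)² − 4·(1/6)·(-175/96) = 16/9 ; √disc = 4/3
  v_R = (−(3/4) + 4/3) / (2·(1/6)) = 7/4 m/s
check:
T_s = v_R/a_R = (7/4)/3 = 0.5833 s
robot covers v_R·T_r = 1.7500·0.1500 = 0.2625 m before braking
robot covers 1.7500·0.5833 − ½·3.0000·0.5833² = 0.5104 m while stopping
person approaches 1.8000·(0.1500+0.5833) = 1.3200 m
residual clearance needed = 0.1500+0.0050+0.0200 = 0.1750 m
sum ≈ 0.2625+0.5104+1.3200+0.1750 ≈ 2.2679 m = S ✓

v_R_max = 7/4 m/s = 1.7500 m/s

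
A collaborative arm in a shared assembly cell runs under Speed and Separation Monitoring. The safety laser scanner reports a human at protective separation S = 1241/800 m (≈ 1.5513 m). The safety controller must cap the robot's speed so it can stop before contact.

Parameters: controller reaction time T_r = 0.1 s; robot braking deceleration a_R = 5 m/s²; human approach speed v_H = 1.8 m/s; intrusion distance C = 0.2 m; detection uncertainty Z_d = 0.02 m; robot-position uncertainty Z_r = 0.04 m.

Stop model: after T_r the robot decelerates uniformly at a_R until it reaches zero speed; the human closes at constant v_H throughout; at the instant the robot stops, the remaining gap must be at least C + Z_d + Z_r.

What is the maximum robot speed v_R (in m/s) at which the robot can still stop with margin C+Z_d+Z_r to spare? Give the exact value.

v_R_max = 7/4 m/s = 1.7500 m/s

at the boundary: (1/10)·v² + (23/50)·v + (-889/800) = 0
  disc = (23/50)² − 4·(1/10)·(-889/800) = 6561/10000 ; √disc = 81/100
  v_R = (−(23/50) + 81/100) / (2·(1/10)) = 7/4 m/s
check:
stop time T_s = (7/4)/5 = 0.3500 s
robot in T_r: 1.7500·0.1000 = 0.1750 m
braking distance = 1.7500²/(2·5.0000) = 0.3063 m
human over T_r+T_s: 1.8000·(0.1000+0.3500) = 0.8100 m
residual clearance needed = 0.2000+0.0200+0.0400 = 0.2600 m
sum ≈ 0.1750+0.3063+0.8100+0.2600 ≈ 1.5513 m = S ✓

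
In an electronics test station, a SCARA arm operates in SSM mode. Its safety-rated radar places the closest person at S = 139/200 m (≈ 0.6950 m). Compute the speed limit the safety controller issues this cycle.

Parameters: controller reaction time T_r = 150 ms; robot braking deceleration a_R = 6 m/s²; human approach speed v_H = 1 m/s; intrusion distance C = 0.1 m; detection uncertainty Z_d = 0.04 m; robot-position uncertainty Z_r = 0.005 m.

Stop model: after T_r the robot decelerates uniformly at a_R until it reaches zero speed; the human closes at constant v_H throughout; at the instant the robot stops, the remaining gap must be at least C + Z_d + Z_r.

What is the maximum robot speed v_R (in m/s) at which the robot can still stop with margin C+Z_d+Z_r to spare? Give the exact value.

v_R_max = 1 m/s = 1.0000 m/s

collect terms ⇒ (1/12)·v_R² + (19/60)·v_R + (-2/5) = 0
  disc = (19/60)² − 4·(1/12)·(-2/5) = 841/3600 ; √disc = 29/60
  v_R = (−(19/60) + 29/60) / (2·(1/12)) = 1 m/s
check:
braking lasts T_s = 1/6 = 0.1667 s
robot covers v_R·T_r = 1.0000·0.1500 = 0.1500 m before braking
robot under decel: 1.0000²/(2·6.0000) = 0.0833 m
human closes 1.0000·0.3167 = 0.3167 m
margins: 0.1000+0.0400+0.0050 = 0.1450 m
sum ≈ 0.1500+0.0833+0.3167+0.1450 ≈ 0.6950 m = S ✓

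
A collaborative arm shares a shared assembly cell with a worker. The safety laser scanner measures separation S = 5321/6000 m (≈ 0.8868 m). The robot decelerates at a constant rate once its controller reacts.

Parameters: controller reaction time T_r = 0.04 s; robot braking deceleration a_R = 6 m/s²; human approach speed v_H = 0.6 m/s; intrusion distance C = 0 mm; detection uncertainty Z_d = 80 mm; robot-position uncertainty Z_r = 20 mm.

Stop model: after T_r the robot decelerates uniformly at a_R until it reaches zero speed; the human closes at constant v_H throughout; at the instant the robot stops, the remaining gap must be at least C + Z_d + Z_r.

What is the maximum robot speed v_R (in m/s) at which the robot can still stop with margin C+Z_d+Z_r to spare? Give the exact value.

collect terms ⇒ (1/12)·v_R² + (7/50)·v_R + (-4577/6000) = 0
  disc = (7/50)² − 4·(1/12)·(-4577/6000) = 24649/90000 ; √disc = 157/300
  v_R = (−(7/50) + 157/300) / (2·(1/12)) = 23/10 m/s
check:
braking lasts T_s = (23/10)/6 = 0.3833 s
reaction-phase robot travel = 2.3000·0.0400 = 0.0920 m
robot under decel: 2.3000²/(2·6.0000) = 0.4408 m
person approaches 0.6000·(0.0400+0.3833) = 0.2540 m
C+Z_d+Z_r = 0.0000+0.0800+0.0200 = 0.1000 m
sum ≈ 0.0920+0.4408+0.2540+0.1000 ≈ 0.8868 m = S ✓

v_R_max = 23/10 m/s = 2.3000 m/s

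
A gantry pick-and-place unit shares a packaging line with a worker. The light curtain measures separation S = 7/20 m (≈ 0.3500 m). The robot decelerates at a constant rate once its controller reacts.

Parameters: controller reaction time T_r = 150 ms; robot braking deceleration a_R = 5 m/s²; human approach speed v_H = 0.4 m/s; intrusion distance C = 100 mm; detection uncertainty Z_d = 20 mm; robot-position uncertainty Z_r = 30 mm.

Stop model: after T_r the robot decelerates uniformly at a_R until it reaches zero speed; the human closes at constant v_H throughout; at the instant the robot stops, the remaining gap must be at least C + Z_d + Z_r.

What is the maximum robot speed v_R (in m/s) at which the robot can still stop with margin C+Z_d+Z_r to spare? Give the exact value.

v_R_max = 1/2 m/s = 0.5000 m/s

quadratic (1/10)·v² + (23/100)·v + (-7/50) = 0
  disc = (23/100)² − 4·(1/10)·(-7/50) = 1089/10000 ; √disc = 33/100
  v_R = (−(23/100) + 33/100) / (2·(1/10)) = 1/2 m/s
check:
braking lasts T_s = (1/2)/5 = 0.1000 s
robot in T_r: 0.5000·0.1500 = 0.0750 m
robot covers 0.5000·0.1000 − ½·5.0000·0.1000² = 0.0250 m while stopping
human closes 0.4000·0.2500 = 0.1000 m
margins: 0.1000+0.0200+0.0300 = 0.1500 m
sum ≈ 0.0750+0.0250+0.1000+0.1500 ≈ 0.3500 m = S ✓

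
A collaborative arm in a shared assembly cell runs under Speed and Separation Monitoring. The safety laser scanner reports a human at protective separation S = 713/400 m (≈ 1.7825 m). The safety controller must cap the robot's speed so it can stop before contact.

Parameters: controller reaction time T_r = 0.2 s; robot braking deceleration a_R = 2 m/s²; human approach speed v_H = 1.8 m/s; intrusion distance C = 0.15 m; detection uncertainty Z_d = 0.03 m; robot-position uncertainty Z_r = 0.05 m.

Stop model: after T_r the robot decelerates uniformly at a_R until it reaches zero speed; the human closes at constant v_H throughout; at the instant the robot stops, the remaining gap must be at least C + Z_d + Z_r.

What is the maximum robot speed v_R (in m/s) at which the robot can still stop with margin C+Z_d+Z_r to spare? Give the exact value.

collect terms ⇒ (1/4)·v_R² + (11/10)·v_R + (-477/400) = 0
  disc = (11/10)² − 4·(1/4)·(-477/400) = 961/400 ; √disc = 31/20
  v_R = (−(11/10) + 31/20) / (2·(1/4)) = 9/10 m/s
check:
braking lasts T_s = (9/10)/2 = 0.4500 s
robot in T_r: 0.9000·0.2000 = 0.1800 m
robot under decel: 0.9000²/(2·2.0000) = 0.2025 m
person approaches 1.8000·(0.2000+0.4500) = 1.1700 m
residual clearance needed = 0.1500+0.0300+0.0500 = 0.2300 m
sum ≈ 0.1800+0.2025+1.1700+0.2300 ≈ 1.7825 m = S ✓

v_R_max = 9/10 m/s = 0.9000 m/s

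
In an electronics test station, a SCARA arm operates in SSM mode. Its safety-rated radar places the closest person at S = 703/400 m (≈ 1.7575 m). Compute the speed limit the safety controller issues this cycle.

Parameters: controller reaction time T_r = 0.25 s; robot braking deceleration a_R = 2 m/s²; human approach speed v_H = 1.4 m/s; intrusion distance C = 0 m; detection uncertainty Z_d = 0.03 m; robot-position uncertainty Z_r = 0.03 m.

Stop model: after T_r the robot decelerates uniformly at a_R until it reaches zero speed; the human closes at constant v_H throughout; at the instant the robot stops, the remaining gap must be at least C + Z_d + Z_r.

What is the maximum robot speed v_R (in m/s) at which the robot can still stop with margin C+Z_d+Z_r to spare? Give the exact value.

quadratic (1/4)·v² + (19/20)·v + (-539/400) = 0
  disc = (19/20)² − 4·(1/4)·(-539/400) = 9/4 ; √disc = 3/2
  v_R = (−(19/20) + 3/2) / (2·(1/4)) = 11/10 m/s
check:
braking lasts T_s = (11/10)/2 = 0.5500 s
robot in T_r: 1.1000·0.2500 = 0.2750 m
robot under decel: 1.1000²/(2·2.0000) = 0.3025 m
person approaches 1.4000·(0.2500+0.5500) = 1.1200 m
C+Z_d+Z_r = 0.0000+0.0300+0.0300 = 0.0600 m
sum ≈ 0.2750+0.3025+1.1200+0.0600 ≈ 1.7575 m = S ✓

v_R_max = 11/10 m/s = 1.1000 m/s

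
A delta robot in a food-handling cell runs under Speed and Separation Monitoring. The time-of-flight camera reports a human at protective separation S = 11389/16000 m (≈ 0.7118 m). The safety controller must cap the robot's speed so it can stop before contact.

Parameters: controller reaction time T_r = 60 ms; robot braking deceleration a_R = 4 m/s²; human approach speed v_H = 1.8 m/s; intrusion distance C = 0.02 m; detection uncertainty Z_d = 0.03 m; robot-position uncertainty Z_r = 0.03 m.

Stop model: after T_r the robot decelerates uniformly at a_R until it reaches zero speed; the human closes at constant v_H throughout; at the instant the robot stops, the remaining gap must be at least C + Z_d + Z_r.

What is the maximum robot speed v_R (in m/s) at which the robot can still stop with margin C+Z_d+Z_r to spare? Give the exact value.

v_R_max = 17/20 m/s = 0.8500 m/s

collect terms ⇒ (1/8)·v_R² + (51/100)·v_R + (-8381/16000) = 0
  disc = (51/100)² − 4·(1/8)·(-8381/16000) = 83521/160000 ; √disc = 289/400
  v_R = (−(51/100) + 289/400) / (2·(1/8)) = 17/20 m/s
check:
braking lasts T_s = (17/20)/4 = 0.2125 s
reaction-phase robot travel = 0.8500·0.0600 = 0.0510 m
robot under decel: 0.8500²/(2·4.0000) = 0.0903 m
human over T_r+T_s: 1.8000·(0.0600+0.2125) = 0.4905 m
C+Z_d+Z_r = 0.0200+0.0300+0.0300 = 0.0800 m
sum ≈ 0.0510+0.0903+0.4905+0.0800 ≈ 0.7118 m = S ✓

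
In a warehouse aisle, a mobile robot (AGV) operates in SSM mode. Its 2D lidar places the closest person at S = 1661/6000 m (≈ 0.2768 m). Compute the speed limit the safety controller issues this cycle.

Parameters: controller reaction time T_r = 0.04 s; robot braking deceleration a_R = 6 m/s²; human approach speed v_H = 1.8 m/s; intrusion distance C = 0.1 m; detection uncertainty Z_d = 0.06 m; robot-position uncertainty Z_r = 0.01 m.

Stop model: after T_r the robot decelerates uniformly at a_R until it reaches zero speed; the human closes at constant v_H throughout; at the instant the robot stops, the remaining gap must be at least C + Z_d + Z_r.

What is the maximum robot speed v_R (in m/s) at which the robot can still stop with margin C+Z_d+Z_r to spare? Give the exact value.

collect terms ⇒ (1/12)·v_R² + (17/50)·v_R + (-209/6000) = 0
  disc = (17/50)² − 4·(1/12)·(-209/6000) = 11449/90000 ; √disc = 107/300
  v_R = (−(17/50) + 107/300) / (2·(1/12)) = 1/10 m/s
check:
braking lasts T_s = (1/10)/6 = 0.0167 s
reaction-phase robot travel = 0.1000·0.0400 = 0.0040 m
robot covers 0.1000·0.0167 − ½·6.0000·0.0167² = 0.0008 m while stopping
person approaches 1.8000·(0.0400+0.0167) = 0.1020 m
margins: 0.1000+0.0600+0.0100 = 0.1700 m
sum ≈ 0.0040+0.0008+0.1020+0.1700 ≈ 0.2768 m = S ✓

v_R_max = 1/10 m/s = 0.1000 m/s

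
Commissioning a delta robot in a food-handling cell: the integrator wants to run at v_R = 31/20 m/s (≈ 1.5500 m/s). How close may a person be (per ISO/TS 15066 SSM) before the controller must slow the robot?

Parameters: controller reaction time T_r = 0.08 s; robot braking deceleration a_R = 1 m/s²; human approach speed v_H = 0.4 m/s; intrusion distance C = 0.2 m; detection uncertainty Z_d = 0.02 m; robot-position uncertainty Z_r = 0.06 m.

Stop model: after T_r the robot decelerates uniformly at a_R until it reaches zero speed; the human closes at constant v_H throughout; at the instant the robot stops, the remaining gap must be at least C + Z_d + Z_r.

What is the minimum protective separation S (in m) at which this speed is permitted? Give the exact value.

stop time T_s = (31/20)/1 = 1.5500 s
robot covers v_R·T_r = 1.5500·0.0800 = 0.1240 m before braking
robot covers 1.5500·1.5500 − ½·1.0000·1.5500² = 1.2012 m while stopping
human over T_r+T_s: 0.4000·(0.0800+1.5500) = 0.6520 m
residual clearance needed = 0.2000+0.0200+0.0600 = 0.2800 m
S_min ≈ 0.1240+1.2012+0.6520+0.2800  ⇒  S_min = 9029/4000 m

S_min = 9029/4000 m = 2.2572 m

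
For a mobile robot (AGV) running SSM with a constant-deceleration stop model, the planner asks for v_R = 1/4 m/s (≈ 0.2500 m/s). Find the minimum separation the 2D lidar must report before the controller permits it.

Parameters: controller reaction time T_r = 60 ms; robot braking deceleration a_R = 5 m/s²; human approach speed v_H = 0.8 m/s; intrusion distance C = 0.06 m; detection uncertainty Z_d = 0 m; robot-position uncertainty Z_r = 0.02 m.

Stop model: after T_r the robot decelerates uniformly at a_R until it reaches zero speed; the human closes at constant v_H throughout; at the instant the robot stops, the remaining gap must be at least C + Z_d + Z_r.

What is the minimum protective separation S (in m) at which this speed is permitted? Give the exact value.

T_s = v_R/a_R = (1/4)/5 = 0.0500 s
robot in T_r: 0.2500·0.0600 = 0.0150 m
robot covers 0.2500·0.0500 − ½·5.0000·0.0500² = 0.0063 m while stopping
human closes 0.8000·0.1100 = 0.0880 m
residual clearance needed = 0.0600+0.0000+0.0200 = 0.0800 m
S_min ≈ 0.0150+0.0063+0.0880+0.0800  ⇒  S_min = 757/4000 m

S_min = 757/4000 m = 0.1893 m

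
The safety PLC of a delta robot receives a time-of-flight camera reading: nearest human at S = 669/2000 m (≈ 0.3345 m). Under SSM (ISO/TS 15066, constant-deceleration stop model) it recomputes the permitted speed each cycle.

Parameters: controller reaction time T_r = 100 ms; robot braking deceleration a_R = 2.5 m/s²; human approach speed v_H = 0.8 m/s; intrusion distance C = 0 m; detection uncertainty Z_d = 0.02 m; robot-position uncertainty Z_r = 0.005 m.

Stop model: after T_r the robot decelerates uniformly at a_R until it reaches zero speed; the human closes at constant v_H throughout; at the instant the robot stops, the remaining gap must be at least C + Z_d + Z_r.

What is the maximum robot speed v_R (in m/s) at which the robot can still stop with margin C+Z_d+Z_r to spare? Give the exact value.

v_R_max = 9/20 m/s = 0.4500 m/s

at the boundary: (1/5)·v² + (21/50)·v + (-459/2000) = 0
  disc = (21/50)² − 4·(1/5)·(-459/2000) = 9/25 ; √disc = 3/5
  v_R = (−(21/50) + 3/5) / (2·(1/5)) = 9/20 m/s
check:
braking lasts T_s = (9/20)/(5/2) = 0.1800 s
reaction-phase robot travel = 0.4500·0.1000 = 0.0450 m
braking distance = 0.4500²/(2·2.5000) = 0.0405 m
human over T_r+T_s: 0.8000·(0.1000+0.1800) = 0.2240 m
residual clearance needed = 0.0000+0.0200+0.0050 = 0.0250 m
sum ≈ 0.0450+0.0405+0.2240+0.0250 ≈ 0.3345 m = S ✓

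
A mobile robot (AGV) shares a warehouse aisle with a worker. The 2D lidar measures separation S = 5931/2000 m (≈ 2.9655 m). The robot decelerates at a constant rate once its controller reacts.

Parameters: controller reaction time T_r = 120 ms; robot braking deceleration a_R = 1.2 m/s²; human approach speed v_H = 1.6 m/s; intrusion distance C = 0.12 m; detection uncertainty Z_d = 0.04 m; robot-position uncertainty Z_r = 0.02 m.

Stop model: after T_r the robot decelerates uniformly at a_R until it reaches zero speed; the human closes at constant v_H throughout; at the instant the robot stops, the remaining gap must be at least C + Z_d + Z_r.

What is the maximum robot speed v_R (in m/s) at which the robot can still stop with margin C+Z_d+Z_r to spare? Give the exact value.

at the boundary: (5/12)·v² + (109/75)·v + (-5187/2000) = 0
  disc = (109/75)² − 4·(5/12)·(-5187/2000) = 579121/90000 ; √disc = 761/300
  v_R = (−(109/75) + 761/300) / (2·(5/12)) = 13/10 m/s
check:
braking lasts T_s = (13/10)/(6/5) = 1.0833 s
robot in T_r: 1.3000·0.1200 = 0.1560 m
robot covers 1.3000·1.0833 − ½·1.2000·1.0833² = 0.7042 m while stopping
human closes 1.6000·1.2033 = 1.9253 m
C+Z_d+Z_r = 0.1200+0.0400+0.0200 = 0.1800 m
sum ≈ 0.1560+0.7042+1.9253+0.1800 ≈ 2.9655 m = S ✓

v_R_max = 13/10 m/s = 1.3000 m/s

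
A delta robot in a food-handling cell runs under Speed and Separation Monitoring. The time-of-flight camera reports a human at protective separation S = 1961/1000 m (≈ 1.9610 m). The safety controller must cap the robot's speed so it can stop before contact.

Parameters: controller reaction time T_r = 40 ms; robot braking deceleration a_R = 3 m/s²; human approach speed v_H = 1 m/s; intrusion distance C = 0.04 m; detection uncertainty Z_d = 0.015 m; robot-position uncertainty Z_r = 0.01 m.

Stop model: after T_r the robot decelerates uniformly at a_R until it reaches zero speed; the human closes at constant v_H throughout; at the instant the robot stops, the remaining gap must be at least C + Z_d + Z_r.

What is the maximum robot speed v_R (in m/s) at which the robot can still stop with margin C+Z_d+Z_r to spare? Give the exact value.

v_R_max = 12/5 m/s = 2.4000 m/s

collect terms ⇒ (1/6)·v_R² + (28/75)·v_R + (-232/125) = 0
  disc = (28/75)² − 4·(1/6)·(-232/125) = 7744/5625 ; √disc = 88/75
  v_R = (−(28/75) + 88/75) / (2·(1/6)) = 12/5 m/s
check:
braking lasts T_s = (12/5)/3 = 0.8000 s
robot in T_r: 2.4000·0.0400 = 0.0960 m
robot under decel: 2.4000²/(2·3.0000) = 0.9600 m
human over T_r+T_s: 1.0000·(0.0400+0.8000) = 0.8400 m
C+Z_d+Z_r = 0.0400+0.0150+0.0100 = 0.0650 m
sum ≈ 0.0960+0.9600+0.8400+0.0650 ≈ 1.9610 m = S ✓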